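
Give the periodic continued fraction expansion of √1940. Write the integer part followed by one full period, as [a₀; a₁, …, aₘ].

a₀ = ⌊√1940⌋ = 44.
With m₀=0, d₀=1 and mₖ₊₁ = dₖaₖ − mₖ, dₖ₊₁ = (n − mₖ₊₁²)/dₖ, aₖ₊₁ = ⌊(a₀+mₖ₊₁)/dₖ₊₁⌋:
  k=1: m=44, d=4, a=22
  k=2: m=44, d=1, a=88
d=1 and a=2a₀=88 at k=2, so the next step gives (m, d) = (44, 4) again — its k=1 value — and the period has length 2.

[44; 22, 88]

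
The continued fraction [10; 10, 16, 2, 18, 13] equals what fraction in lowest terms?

Fold from the inside: start with 13/1.
  18 + 1/13 = 235/13
  2 + 13/235 = 483/235
  16 + 235/483 = 7963/483
  10 + 483/7963 = 80113/7963
  10 + 7963/80113 = 809093/80113

809093/80113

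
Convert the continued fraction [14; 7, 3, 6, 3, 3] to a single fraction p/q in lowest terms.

20583/1456

Fold from the inside: start with 3/1.
  3 + 1/3 = 10/3
  6 + 3/10 = 63/10
  3 + 10/63 = 199/63
  7 + 63/199 = 1456/199
  14 + 199/1456 = 20583/1456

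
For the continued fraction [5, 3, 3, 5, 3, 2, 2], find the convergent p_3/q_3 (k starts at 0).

281/53

Using pₖ = aₖpₖ₋₁ + pₖ₋₂, qₖ = aₖqₖ₋₁ + qₖ₋₂ (with p₋₁=1, p₋₂=0, q₋₁=0, q₋₂=1):
  k=0: a=5, p=5, q=1
  k=1: a=3, p=16, q=3
  k=2: a=3, p=53, q=10
  k=3: a=5, p=281, q=53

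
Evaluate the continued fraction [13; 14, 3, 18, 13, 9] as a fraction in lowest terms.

Using pₖ = aₖpₖ₋₁ + pₖ₋₂ and qₖ = aₖqₖ₋₁ + qₖ₋₂:
  k=0: a=13, p=13, q=1
  k=1: a=14, p=183, q=14
  k=2: a=3, p=562, q=43
  k=3: a=18, p=10299, q=788
  k=4: a=13, p=134449, q=10287
  k=5: a=9, p=1220340, q=93371

1220340/93371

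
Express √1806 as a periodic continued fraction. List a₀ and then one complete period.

a₀ = ⌊√1806⌋ = 42.
With m₀=0, d₀=1 and mₖ₊₁ = dₖaₖ − mₖ, dₖ₊₁ = (n − mₖ₊₁²)/dₖ, aₖ₊₁ = ⌊(a₀+mₖ₊₁)/dₖ₊₁⌋:
  k=1: m=42, d=42, a=2
  k=2: m=42, d=1, a=84
d=1 and a=2a₀=84 at k=2, so the next step gives (m, d) = (42, 42) again — its k=1 value — and the period has length 2.

[42; 2, 84]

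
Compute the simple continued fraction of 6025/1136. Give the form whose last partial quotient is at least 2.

[5; 3, 3, 2, 2, 2, 8]

6025 = 5·1136 + 345
1136 = 3·345 + 101
345 = 3·101 + 42
101 = 2·42 + 17
42 = 2·17 + 8
17 = 2·8 + 1
8 = 8·1 + 0  (stop)
So 6025/1136 = [5; 3, 3, 2, 2, 2, 8].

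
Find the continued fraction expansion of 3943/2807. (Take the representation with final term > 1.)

[1; 2, 2, 8, 9, 2, 3]

3943 = 1×2807 + 1136
2807 = 2×1136 + 535
1136 = 2×535 + 66
535 = 8×66 + 7
66 = 9×7 + 3
7 = 2×3 + 1
3 = 3×1 + 0  (stop)
So 3943/2807 = [1; 2, 2, 8, 9, 2, 3].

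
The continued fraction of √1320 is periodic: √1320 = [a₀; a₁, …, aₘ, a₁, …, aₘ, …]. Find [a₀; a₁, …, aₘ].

a₀ = ⌊√1320⌋ = 36.
With m₀=0, d₀=1 and mₖ₊₁ = dₖaₖ − mₖ, dₖ₊₁ = (n − mₖ₊₁²)/dₖ, aₖ₊₁ = ⌊(a₀+mₖ₊₁)/dₖ₊₁⌋:
  k=1: m=36, d=24, a=3
  k=2: m=36, d=1, a=72
d=1 and a=2a₀=72 at k=2, so the next step gives (m, d) = (36, 24) again — its k=1 value — and the period has length 2.

[36; 3, 72]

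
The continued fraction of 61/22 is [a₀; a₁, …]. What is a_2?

3

61 = 2·22 + 17   →  a_0 = 2
22 = 1·17 + 5   →  a_1 = 1
17 = 3·5 + 2   →  a_2 = 3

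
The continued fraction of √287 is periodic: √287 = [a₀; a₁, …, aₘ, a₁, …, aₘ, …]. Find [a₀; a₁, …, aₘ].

[16; 1, 15, 1, 32]

a₀ = ⌊√287⌋ = 16.
With m₀=0, d₀=1 and mₖ₊₁ = dₖaₖ − mₖ, dₖ₊₁ = (n − mₖ₊₁²)/dₖ, aₖ₊₁ = ⌊(a₀+mₖ₊₁)/dₖ₊₁⌋:
  k=1: m=16, d=31, a=1
  k=2: m=15, d=2, a=15
  k=3: m=15, d=31, a=1
  k=4: m=16, d=1, a=32
d=1 and a=2a₀=32 at k=4, so the next step gives (m, d) = (16, 31) again — its k=1 value — and the period has length 4.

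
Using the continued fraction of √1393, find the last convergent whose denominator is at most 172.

√1393 = [37; 3, 10, 3, 74, …] (period length 4).
Convergents:
  p_0/q_0 = 37/1
  p_1/q_1 = 112/3
  p_2/q_2 = 1157/31
  p_3/q_3 = 3583/96
  p_4/q_4 = 266299/7135
q_3 = 96 ≤ 172 < 7135 = q_4, so the answer is 3583/96.

3583/96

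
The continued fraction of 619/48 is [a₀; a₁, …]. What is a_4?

1

619 = 12·48 + 43   →  a_0 = 12
48 = 1·43 + 5   →  a_1 = 1
43 = 8·5 + 3   →  a_2 = 8
5 = 1·3 + 2   →  a_3 = 1
3 = 1·2 + 1   →  a_4 = 1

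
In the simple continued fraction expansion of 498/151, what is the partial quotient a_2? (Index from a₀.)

498 = 3·151 + 45   →  a_0 = 3
151 = 3·45 + 16   →  a_1 = 3
45 = 2·16 + 13   →  a_2 = 2

2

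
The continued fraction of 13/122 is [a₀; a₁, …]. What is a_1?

13 = 0·122 + 13   →  a_0 = 0
122 = 9·13 + 5   →  a_1 = 9

9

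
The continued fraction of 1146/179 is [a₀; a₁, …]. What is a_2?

2

1146 = 6·179 + 72   →  a_0 = 6
179 = 2·72 + 35   →  a_1 = 2
72 = 2·35 + 2   →  a_2 = 2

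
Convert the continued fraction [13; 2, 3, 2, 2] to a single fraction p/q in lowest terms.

Fold from the inside: start with 2/1.
  2 + 1/2 = 5/2
  3 + 2/5 = 17/5
  2 + 5/17 = 39/17
  13 + 17/39 = 524/39

524/39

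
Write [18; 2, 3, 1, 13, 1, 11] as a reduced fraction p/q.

29270/1587

Using pₖ = aₖpₖ₋₁ + pₖ₋₂ and qₖ = aₖqₖ₋₁ + qₖ₋₂:
  k=0: a=18, p=18, q=1
  k=1: a=2, p=37, q=2
  k=2: a=3, p=129, q=7
  k=3: a=1, p=166, q=9
  k=4: a=13, p=2287, q=124
  k=5: a=1, p=2453, q=133
  k=6: a=11, p=29270, q=1587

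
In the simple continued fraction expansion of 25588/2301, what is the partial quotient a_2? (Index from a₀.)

3

25588 = 11·2301 + 277   →  a_0 = 11
2301 = 8·277 + 85   →  a_1 = 8
277 = 3·85 + 22   →  a_2 = 3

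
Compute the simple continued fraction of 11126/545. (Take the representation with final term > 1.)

[20; 2, 2, 2, 3, 13]

11126 = 20·545 + 226
545 = 2·226 + 93
226 = 2·93 + 40
93 = 2·40 + 13
40 = 3·13 + 1
13 = 13·1 + 0  (stop)
So 11126/545 = [20; 2, 2, 2, 3, 13].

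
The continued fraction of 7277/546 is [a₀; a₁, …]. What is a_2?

7277 = 13·546 + 179   →  a_0 = 13
546 = 3·179 + 9   →  a_1 = 3
179 = 19·9 + 8   →  a_2 = 19

19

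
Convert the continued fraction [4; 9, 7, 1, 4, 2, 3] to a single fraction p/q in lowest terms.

Using pₖ = aₖpₖ₋₁ + pₖ₋₂ and qₖ = aₖqₖ₋₁ + qₖ₋₂:
  k=0: a=4, p=4, q=1
  k=1: a=9, p=37, q=9
  k=2: a=7, p=263, q=64
  k=3: a=1, p=300, q=73
  k=4: a=4, p=1463, q=356
  k=5: a=2, p=3226, q=785
  k=6: a=3, p=11141, q=2711

11141/2711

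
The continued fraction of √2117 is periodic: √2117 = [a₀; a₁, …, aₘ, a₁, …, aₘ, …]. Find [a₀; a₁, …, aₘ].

[46; 92]

a₀ = ⌊√2117⌋ = 46.
With m₀=0, d₀=1 and mₖ₊₁ = dₖaₖ − mₖ, dₖ₊₁ = (n − mₖ₊₁²)/dₖ, aₖ₊₁ = ⌊(a₀+mₖ₊₁)/dₖ₊₁⌋:
  k=1: m=46, d=1, a=92
d=1 and a=2a₀=92 at k=1, so the next step gives (m, d) = (46, 1) again — its k=1 value — and the period has length 1.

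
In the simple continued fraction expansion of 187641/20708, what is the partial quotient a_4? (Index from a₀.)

11

187641 = 9·20708 + 1269   →  a_0 = 9
20708 = 16·1269 + 404   →  a_1 = 16
1269 = 3·404 + 57   →  a_2 = 3
404 = 7·57 + 5   →  a_3 = 7
57 = 11·5 + 2   →  a_4 = 11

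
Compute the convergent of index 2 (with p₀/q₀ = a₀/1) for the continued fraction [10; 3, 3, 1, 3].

103/10

Using pₖ = aₖpₖ₋₁ + pₖ₋₂, qₖ = aₖqₖ₋₁ + qₖ₋₂ (with p₋₁=1, p₋₂=0, q₋₁=0, q₋₂=1):
  k=0: a=10, p=10, q=1
  k=1: a=3, p=31, q=3
  k=2: a=3, p=103, q=10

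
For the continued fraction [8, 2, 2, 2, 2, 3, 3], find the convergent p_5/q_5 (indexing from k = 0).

Using pₖ = aₖpₖ₋₁ + pₖ₋₂, qₖ = aₖqₖ₋₁ + qₖ₋₂ (with p₋₁=1, p₋₂=0, q₋₁=0, q₋₂=1):
  k=0: a=8, p=8, q=1
  k=1: a=2, p=17, q=2
  k=2: a=2, p=42, q=5
  k=3: a=2, p=101, q=12
  k=4: a=2, p=244, q=29
  k=5: a=3, p=833, q=99

833/99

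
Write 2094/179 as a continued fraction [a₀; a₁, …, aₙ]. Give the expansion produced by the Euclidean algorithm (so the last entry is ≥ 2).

[11; 1, 2, 3, 5, 1, 2]

2094 = 11*179 + 125
179 = 1*125 + 54
125 = 2*54 + 17
54 = 3*17 + 3
17 = 5*3 + 2
3 = 1*2 + 1
2 = 2*1 + 0  (stop)
So 2094/179 = [11; 1, 2, 3, 5, 1, 2].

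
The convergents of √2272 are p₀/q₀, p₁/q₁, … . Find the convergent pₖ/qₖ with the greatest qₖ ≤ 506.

√2272 = [47; 1, 1, 1, 94, …] (period length 4).
Convergents:
  p_0/q_0 = 47/1
  p_1/q_1 = 48/1
  p_2/q_2 = 95/2
  p_3/q_3 = 143/3
  p_4/q_4 = 13537/284
  p_5/q_5 = 13680/287
  p_6/q_6 = 27217/571
q_5 = 287 ≤ 506 < 571 = q_6, so the answer is 13680/287.

13680/287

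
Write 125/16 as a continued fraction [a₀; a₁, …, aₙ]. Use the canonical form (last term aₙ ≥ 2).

[7; 1, 4, 3]

125 = 7×16 + 13
16 = 1×13 + 3
13 = 4×3 + 1
3 = 3×1 + 0  (stop)
So 125/16 = [7; 1, 4, 3].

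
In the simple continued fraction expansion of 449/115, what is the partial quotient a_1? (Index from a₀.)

449 = 3·115 + 104   →  a_0 = 3
115 = 1·104 + 11   →  a_1 = 1

1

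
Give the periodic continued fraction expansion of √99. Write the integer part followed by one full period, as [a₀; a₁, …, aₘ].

a₀ = ⌊√99⌋ = 9.
With m₀=0, d₀=1 and mₖ₊₁ = dₖaₖ − mₖ, dₖ₊₁ = (n − mₖ₊₁²)/dₖ, aₖ₊₁ = ⌊(a₀+mₖ₊₁)/dₖ₊₁⌋:
  k=1: m=9, d=18, a=1
  k=2: m=9, d=1, a=18
d=1 and a=2a₀=18 at k=2, so the next step gives (m, d) = (9, 18) again — its k=1 value — and the period has length 2.

[9; 1, 18]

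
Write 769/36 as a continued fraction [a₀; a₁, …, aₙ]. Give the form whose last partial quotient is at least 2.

769 = 21·36 + 13
36 = 2·13 + 10
13 = 1·10 + 3
10 = 3·3 + 1
3 = 3·1 + 0  (stop)
So 769/36 = [21; 2, 1, 3, 3].

[21; 2, 1, 3, 3]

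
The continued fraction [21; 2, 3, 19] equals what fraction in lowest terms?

2893/135

Using pₖ = aₖpₖ₋₁ + pₖ₋₂ and qₖ = aₖqₖ₋₁ + qₖ₋₂:
  k=0: a=21, p=21, q=1
  k=1: a=2, p=43, q=2
  k=2: a=3, p=150, q=7
  k=3: a=19, p=2893, q=135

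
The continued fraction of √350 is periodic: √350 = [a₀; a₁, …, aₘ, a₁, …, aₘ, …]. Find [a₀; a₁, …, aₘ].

[18; 1, 2, 2, 2, 1, 36]

a₀ = ⌊√350⌋ = 18.
With m₀=0, d₀=1 and mₖ₊₁ = dₖaₖ − mₖ, dₖ₊₁ = (n − mₖ₊₁²)/dₖ, aₖ₊₁ = ⌊(a₀+mₖ₊₁)/dₖ₊₁⌋:
  k=1: m=18, d=26, a=1
  k=2: m=8, d=11, a=2
  k=3: m=14, d=14, a=2
  k=4: m=14, d=11, a=2
  k=5: m=8, d=26, a=1
  k=6: m=18, d=1, a=36
d=1 and a=2a₀=36 at k=6, so the next step gives (m, d) = (18, 26) again — its k=1 value — and the period has length 6.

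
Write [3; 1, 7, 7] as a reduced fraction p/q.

221/57

Fold from the inside: start with 7/1.
  7 + 1/7 = 50/7
  1 + 7/50 = 57/50
  3 + 50/57 = 221/57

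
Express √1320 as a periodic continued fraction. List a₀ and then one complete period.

a₀ = ⌊√1320⌋ = 36.

[36; 3, 72]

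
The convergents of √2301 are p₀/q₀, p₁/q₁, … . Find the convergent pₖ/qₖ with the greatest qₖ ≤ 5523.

√2301 = [47; 1, 30, 1, 94, …] (period length 4).
Convergents:
  p_0/q_0 = 47/1
  p_1/q_1 = 48/1
  p_2/q_2 = 1487/31
  p_3/q_3 = 1535/32
  p_4/q_4 = 145777/3039
  p_5/q_5 = 147312/3071
  p_6/q_6 = 4565137/95169
q_5 = 3071 ≤ 5523 < 95169 = q_6, so the answer is 147312/3071.

147312/3071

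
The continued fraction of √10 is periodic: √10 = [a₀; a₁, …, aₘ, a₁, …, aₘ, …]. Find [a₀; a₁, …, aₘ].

a₀ = ⌊√10⌋ = 3.
With m₀=0, d₀=1 and mₖ₊₁ = dₖaₖ − mₖ, dₖ₊₁ = (n − mₖ₊₁²)/dₖ, aₖ₊₁ = ⌊(a₀+mₖ₊₁)/dₖ₊₁⌋:
  k=1: m=3, d=1, a=6
d=1 and a=2a₀=6 at k=1, so the next step gives (m, d) = (3, 1) again — its k=1 value — and the period has length 1.

[3; 6]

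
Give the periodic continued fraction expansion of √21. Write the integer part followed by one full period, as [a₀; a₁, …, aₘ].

a₀ = ⌊√21⌋ = 4.
With m₀=0, d₀=1 and mₖ₊₁ = dₖaₖ − mₖ, dₖ₊₁ = (n − mₖ₊₁²)/dₖ, aₖ₊₁ = ⌊(a₀+mₖ₊₁)/dₖ₊₁⌋:
  k=1: m=4, d=5, a=1
  k=2: m=1, d=4, a=1
  k=3: m=3, d=3, a=2
  k=4: m=3, d=4, a=1
  k=5: m=1, d=5, a=1
  k=6: m=4, d=1, a=8
d=1 and a=2a₀=8 at k=6, so the next step gives (m, d) = (4, 5) again — its k=1 value — and the period has length 6.

[4; 1, 1, 2, 1, 1, 8]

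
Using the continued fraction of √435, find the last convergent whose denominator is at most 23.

√435 = [20; 1, 5, 1, 40, …] (period length 4).
Convergents:
  p_0/q_0 = 20/1
  p_1/q_1 = 21/1
  p_2/q_2 = 125/6
  p_3/q_3 = 146/7
  p_4/q_4 = 5965/286
q_3 = 7 ≤ 23 < 286 = q_4, so the answer is 146/7.

146/7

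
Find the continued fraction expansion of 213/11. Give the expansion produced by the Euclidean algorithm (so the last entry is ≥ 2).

213 = 19*11 + 4
11 = 2*4 + 3
4 = 1*3 + 1
3 = 3*1 + 0  (stop)
So 213/11 = [19; 2, 1, 3].

[19; 2, 1, 3]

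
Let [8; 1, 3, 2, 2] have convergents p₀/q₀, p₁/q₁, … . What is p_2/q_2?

Using pₖ = aₖpₖ₋₁ + pₖ₋₂, qₖ = aₖqₖ₋₁ + qₖ₋₂ (with p₋₁=1, p₋₂=0, q₋₁=0, q₋₂=1):
  k=0: a=8, p=8, q=1
  k=1: a=1, p=9, q=1
  k=2: a=3, p=35, q=4

35/4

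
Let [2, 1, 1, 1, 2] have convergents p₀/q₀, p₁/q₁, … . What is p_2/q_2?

Using pₖ = aₖpₖ₋₁ + pₖ₋₂, qₖ = aₖqₖ₋₁ + qₖ₋₂ (with p₋₁=1, p₋₂=0, q₋₁=0, q₋₂=1):
  k=0: a=2, p=2, q=1
  k=1: a=1, p=3, q=1
  k=2: a=1, p=5, q=2

5/2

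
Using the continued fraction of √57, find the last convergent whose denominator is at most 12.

√57 = [7; 1, 1, 4, 1, 1, 14, …] (period length 6).
Convergents:
  p_0/q_0 = 7/1
  p_1/q_1 = 8/1
  p_2/q_2 = 15/2
  p_3/q_3 = 68/9
  p_4/q_4 = 83/11
  p_5/q_5 = 151/20
q_4 = 11 ≤ 12 < 20 = q_5, so the answer is 83/11.

83/11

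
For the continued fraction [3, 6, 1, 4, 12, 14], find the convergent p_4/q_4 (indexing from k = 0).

1306/415

Using pₖ = aₖpₖ₋₁ + pₖ₋₂, qₖ = aₖqₖ₋₁ + qₖ₋₂ (with p₋₁=1, p₋₂=0, q₋₁=0, q₋₂=1):
  k=0: a=3, p=3, q=1
  k=1: a=6, p=19, q=6
  k=2: a=1, p=22, q=7
  k=3: a=4, p=107, q=34
  k=4: a=12, p=1306, q=415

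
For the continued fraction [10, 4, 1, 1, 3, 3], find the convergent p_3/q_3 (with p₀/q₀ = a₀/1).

92/9

Using pₖ = aₖpₖ₋₁ + pₖ₋₂, qₖ = aₖqₖ₋₁ + qₖ₋₂ (with p₋₁=1, p₋₂=0, q₋₁=0, q₋₂=1):
  k=0: a=10, p=10, q=1
  k=1: a=4, p=41, q=4
  k=2: a=1, p=51, q=5
  k=3: a=1, p=92, q=9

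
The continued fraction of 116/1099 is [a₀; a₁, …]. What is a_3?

9

116 = 0·1099 + 116   →  a_0 = 0
1099 = 9·116 + 55   →  a_1 = 9
116 = 2·55 + 6   →  a_2 = 2
55 = 9·6 + 1   →  a_3 = 9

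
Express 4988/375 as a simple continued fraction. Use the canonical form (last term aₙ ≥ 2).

[13; 3, 3, 7, 5]

4988 = 13*375 + 113
375 = 3*113 + 36
113 = 3*36 + 5
36 = 7*5 + 1
5 = 5*1 + 0  (stop)
So 4988/375 = [13; 3, 3, 7, 5].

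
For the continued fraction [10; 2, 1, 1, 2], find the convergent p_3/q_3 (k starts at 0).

52/5

Using pₖ = aₖpₖ₋₁ + pₖ₋₂, qₖ = aₖqₖ₋₁ + qₖ₋₂ (with p₋₁=1, p₋₂=0, q₋₁=0, q₋₂=1):
  k=0: a=10, p=10, q=1
  k=1: a=2, p=21, q=2
  k=2: a=1, p=31, q=3
  k=3: a=1, p=52, q=5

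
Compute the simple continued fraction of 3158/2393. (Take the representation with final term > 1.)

3158 = 1*2393 + 765
2393 = 3*765 + 98
765 = 7*98 + 79
98 = 1*79 + 19
79 = 4*19 + 3
19 = 6*3 + 1
3 = 3*1 + 0  (stop)
So 3158/2393 = [1; 3, 7, 1, 4, 6, 3].

[1; 3, 7, 1, 4, 6, 3]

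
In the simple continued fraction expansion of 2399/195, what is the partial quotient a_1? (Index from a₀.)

2399 = 12·195 + 59   →  a_0 = 12
195 = 3·59 + 18   →  a_1 = 3

3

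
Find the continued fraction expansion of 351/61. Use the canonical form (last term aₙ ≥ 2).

[5; 1, 3, 15]

351 = 5*61 + 46
61 = 1*46 + 15
46 = 3*15 + 1
15 = 15*1 + 0  (stop)
So 351/61 = [5; 1, 3, 15].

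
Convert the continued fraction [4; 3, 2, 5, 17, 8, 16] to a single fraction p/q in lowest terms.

Fold from the inside: start with 16/1.
  8 + 1/16 = 129/16
  17 + 16/129 = 2209/129
  5 + 129/2209 = 11174/2209
  2 + 2209/11174 = 24557/11174
  3 + 11174/24557 = 84845/24557
  4 + 24557/84845 = 363937/84845

363937/84845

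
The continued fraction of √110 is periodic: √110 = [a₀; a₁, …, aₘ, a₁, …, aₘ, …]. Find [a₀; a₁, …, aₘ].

a₀ = ⌊√110⌋ = 10.
With m₀=0, d₀=1 and mₖ₊₁ = dₖaₖ − mₖ, dₖ₊₁ = (n − mₖ₊₁²)/dₖ, aₖ₊₁ = ⌊(a₀+mₖ₊₁)/dₖ₊₁⌋:
  k=1: m=10, d=10, a=2
  k=2: m=10, d=1, a=20
d=1 and a=2a₀=20 at k=2, so the next step gives (m, d) = (10, 10) again — its k=1 value — and the period has length 2.

[10; 2, 20]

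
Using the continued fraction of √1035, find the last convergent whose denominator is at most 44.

1126/35

√1035 = [32; 5, 1, 5, 64, …] (period length 4).
Convergents:
  p_0/q_0 = 32/1
  p_1/q_1 = 161/5
  p_2/q_2 = 193/6
  p_3/q_3 = 1126/35
  p_4/q_4 = 72257/2246
q_3 = 35 ≤ 44 < 2246 = q_4, so the answer is 1126/35.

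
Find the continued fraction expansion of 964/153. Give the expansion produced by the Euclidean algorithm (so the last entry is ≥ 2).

964 = 6×153 + 46
153 = 3×46 + 15
46 = 3×15 + 1
15 = 15×1 + 0  (stop)
So 964/153 = [6; 3, 3, 15].

[6; 3, 3, 15]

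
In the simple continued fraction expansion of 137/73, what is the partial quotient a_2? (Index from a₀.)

137 = 1·73 + 64   →  a_0 = 1
73 = 1·64 + 9   →  a_1 = 1
64 = 7·9 + 1   →  a_2 = 7

7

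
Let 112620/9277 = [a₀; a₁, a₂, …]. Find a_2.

112620 = 12·9277 + 1296   →  a_0 = 12
9277 = 7·1296 + 205   →  a_1 = 7
1296 = 6·205 + 66   →  a_2 = 6

6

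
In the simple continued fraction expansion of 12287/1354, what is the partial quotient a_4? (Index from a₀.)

6

12287 = 9·1354 + 101   →  a_0 = 9
1354 = 13·101 + 41   →  a_1 = 13
101 = 2·41 + 19   →  a_2 = 2
41 = 2·19 + 3   →  a_3 = 2
19 = 6·3 + 1   →  a_4 = 6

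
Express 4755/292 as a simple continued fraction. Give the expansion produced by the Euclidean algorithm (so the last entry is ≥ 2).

[16; 3, 1, 1, 13, 3]

4755 = 16·292 + 83
292 = 3·83 + 43
83 = 1·43 + 40
43 = 1·40 + 3
40 = 13·3 + 1
3 = 3·1 + 0  (stop)
So 4755/292 = [16; 3, 1, 1, 13, 3].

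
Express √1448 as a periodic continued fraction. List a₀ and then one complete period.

[38; 19, 76]

a₀ = ⌊√1448⌋ = 38.
With m₀=0, d₀=1 and mₖ₊₁ = dₖaₖ − mₖ, dₖ₊₁ = (n − mₖ₊₁²)/dₖ, aₖ₊₁ = ⌊(a₀+mₖ₊₁)/dₖ₊₁⌋:
  k=1: m=38, d=4, a=19
  k=2: m=38, d=1, a=76
d=1 and a=2a₀=76 at k=2, so the next step gives (m, d) = (38, 4) again — its k=1 value — and the period has length 2.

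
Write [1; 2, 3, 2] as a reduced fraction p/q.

Using pₖ = aₖpₖ₋₁ + pₖ₋₂ and qₖ = aₖqₖ₋₁ + qₖ₋₂:
  k=0: a=1, p=1, q=1
  k=1: a=2, p=3, q=2
  k=2: a=3, p=10, q=7
  k=3: a=2, p=23, q=16

23/16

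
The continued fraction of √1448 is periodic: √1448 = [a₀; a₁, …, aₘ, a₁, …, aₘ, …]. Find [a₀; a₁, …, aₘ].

[38; 19, 76]

a₀ = ⌊√1448⌋ = 38.
With m₀=0, d₀=1 and mₖ₊₁ = dₖaₖ − mₖ, dₖ₊₁ = (n − mₖ₊₁²)/dₖ, aₖ₊₁ = ⌊(a₀+mₖ₊₁)/dₖ₊₁⌋:
  k=1: m=38, d=4, a=19
  k=2: m=38, d=1, a=76
d=1 and a=2a₀=76 at k=2, so the next step gives (m, d) = (38, 4) again — its k=1 value — and the period has length 2.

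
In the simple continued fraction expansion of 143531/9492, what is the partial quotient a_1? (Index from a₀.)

143531 = 15·9492 + 1151   →  a_0 = 15
9492 = 8·1151 + 284   →  a_1 = 8

8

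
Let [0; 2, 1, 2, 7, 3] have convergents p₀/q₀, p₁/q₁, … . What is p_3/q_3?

Using pₖ = aₖpₖ₋₁ + pₖ₋₂, qₖ = aₖqₖ₋₁ + qₖ₋₂ (with p₋₁=1, p₋₂=0, q₋₁=0, q₋₂=1):
  k=0: a=0, p=0, q=1
  k=1: a=2, p=1, q=2
  k=2: a=1, p=1, q=3
  k=3: a=2, p=3, q=8

3/8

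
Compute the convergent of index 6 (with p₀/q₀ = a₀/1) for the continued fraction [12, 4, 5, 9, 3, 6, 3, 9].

Using pₖ = aₖpₖ₋₁ + pₖ₋₂, qₖ = aₖqₖ₋₁ + qₖ₋₂ (with p₋₁=1, p₋₂=0, q₋₁=0, q₋₂=1):
  k=0: a=12, p=12, q=1
  k=1: a=4, p=49, q=4
  k=2: a=5, p=257, q=21
  k=3: a=9, p=2362, q=193
  k=4: a=3, p=7343, q=600
  k=5: a=6, p=46420, q=3793
  k=6: a=3, p=146603, q=11979

146603/11979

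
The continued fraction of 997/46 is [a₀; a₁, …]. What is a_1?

997 = 21·46 + 31   →  a_0 = 21
46 = 1·31 + 15   →  a_1 = 1

1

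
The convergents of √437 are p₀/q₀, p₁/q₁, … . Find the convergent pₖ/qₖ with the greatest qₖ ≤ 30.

√437 = [20; 1, 9, 2, 9, 1, 40, …] (period length 6).
Convergents:
  p_0/q_0 = 20/1
  p_1/q_1 = 21/1
  p_2/q_2 = 209/10
  p_3/q_3 = 439/21
  p_4/q_4 = 4160/199
q_3 = 21 ≤ 30 < 199 = q_4, so the answer is 439/21.

439/21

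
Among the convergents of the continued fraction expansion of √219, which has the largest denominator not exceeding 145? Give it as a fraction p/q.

√219 = [14; 1, 3, 1, 28, …] (period length 4).
Convergents:
  p_0/q_0 = 14/1
  p_1/q_1 = 15/1
  p_2/q_2 = 59/4
  p_3/q_3 = 74/5
  p_4/q_4 = 2131/144
  p_5/q_5 = 2205/149
q_4 = 144 ≤ 145 < 149 = q_5, so the answer is 2131/144.

2131/144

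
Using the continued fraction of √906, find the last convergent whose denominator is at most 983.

√906 = [30; 10, 60, …] (period length 2).
Convergents:
  p_0/q_0 = 30/1
  p_1/q_1 = 301/10
  p_2/q_2 = 18090/601
  p_3/q_3 = 181201/6020
q_2 = 601 ≤ 983 < 6020 = q_3, so the answer is 18090/601.

18090/601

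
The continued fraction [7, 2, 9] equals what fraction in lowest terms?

Using pₖ = aₖpₖ₋₁ + pₖ₋₂ and qₖ = aₖqₖ₋₁ + qₖ₋₂:
  k=0: a=7, p=7, q=1
  k=1: a=2, p=15, q=2
  k=2: a=9, p=142, q=19

142/19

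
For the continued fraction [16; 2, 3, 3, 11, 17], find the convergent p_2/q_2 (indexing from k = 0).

Using pₖ = aₖpₖ₋₁ + pₖ₋₂, qₖ = aₖqₖ₋₁ + qₖ₋₂ (with p₋₁=1, p₋₂=0, q₋₁=0, q₋₂=1):
  k=0: a=16, p=16, q=1
  k=1: a=2, p=33, q=2
  k=2: a=3, p=115, q=7

115/7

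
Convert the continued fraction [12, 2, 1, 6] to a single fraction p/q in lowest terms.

Fold from the inside: start with 6/1.
  1 + 1/6 = 7/6
  2 + 6/7 = 20/7
  12 + 7/20 = 247/20

247/20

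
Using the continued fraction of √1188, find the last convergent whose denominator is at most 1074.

√1188 = [34; 2, 7, 6, 7, 2, 68, …] (period length 6).
Convergents:
  p_0/q_0 = 34/1
  p_1/q_1 = 69/2
  p_2/q_2 = 517/15
  p_3/q_3 = 3171/92
  p_4/q_4 = 22714/659
  p_5/q_5 = 48599/1410
q_4 = 659 ≤ 1074 < 1410 = q_5, so the answer is 22714/659.

22714/659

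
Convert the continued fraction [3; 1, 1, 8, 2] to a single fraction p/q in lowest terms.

Using pₖ = aₖpₖ₋₁ + pₖ₋₂ and qₖ = aₖqₖ₋₁ + qₖ₋₂:
  k=0: a=3, p=3, q=1
  k=1: a=1, p=4, q=1
  k=2: a=1, p=7, q=2
  k=3: a=8, p=60, q=17
  k=4: a=2, p=127, q=36

127/36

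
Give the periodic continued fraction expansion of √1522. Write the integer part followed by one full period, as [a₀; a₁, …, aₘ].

[39; 78]

a₀ = ⌊√1522⌋ = 39.
With m₀=0, d₀=1 and mₖ₊₁ = dₖaₖ − mₖ, dₖ₊₁ = (n − mₖ₊₁²)/dₖ, aₖ₊₁ = ⌊(a₀+mₖ₊₁)/dₖ₊₁⌋:
  k=1: m=39, d=1, a=78
d=1 and a=2a₀=78 at k=1, so the next step gives (m, d) = (39, 1) again — its k=1 value — and the period has length 1.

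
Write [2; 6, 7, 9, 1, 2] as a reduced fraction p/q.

2736/1265

Fold from the inside: start with 2/1.
  1 + 1/2 = 3/2
  9 + 2/3 = 29/3
  7 + 3/29 = 206/29
  6 + 29/206 = 1265/206
  2 + 206/1265 = 2736/1265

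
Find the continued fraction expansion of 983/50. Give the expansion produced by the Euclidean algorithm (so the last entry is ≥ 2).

[19; 1, 1, 1, 16]

983 = 19·50 + 33
50 = 1·33 + 17
33 = 1·17 + 16
17 = 1·16 + 1
16 = 16·1 + 0  (stop)
So 983/50 = [19; 1, 1, 1, 16].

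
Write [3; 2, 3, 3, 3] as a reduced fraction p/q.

Using pₖ = aₖpₖ₋₁ + pₖ₋₂ and qₖ = aₖqₖ₋₁ + qₖ₋₂:
  k=0: a=3, p=3, q=1
  k=1: a=2, p=7, q=2
  k=2: a=3, p=24, q=7
  k=3: a=3, p=79, q=23
  k=4: a=3, p=261, q=76

261/76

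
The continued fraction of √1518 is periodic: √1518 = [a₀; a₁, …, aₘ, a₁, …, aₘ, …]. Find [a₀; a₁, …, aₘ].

[38; 1, 24, 1, 76]

a₀ = ⌊√1518⌋ = 38.
With m₀=0, d₀=1 and mₖ₊₁ = dₖaₖ − mₖ, dₖ₊₁ = (n − mₖ₊₁²)/dₖ, aₖ₊₁ = ⌊(a₀+mₖ₊₁)/dₖ₊₁⌋:
  k=1: m=38, d=74, a=1
  k=2: m=36, d=3, a=24
  k=3: m=36, d=74, a=1
  k=4: m=38, d=1, a=76
d=1 and a=2a₀=76 at k=4, so the next step gives (m, d) = (38, 74) again — its k=1 value — and the period has length 4.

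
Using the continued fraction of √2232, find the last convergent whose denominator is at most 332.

7937/168

√2232 = [47; 4, 10, 4, 94, …] (period length 4).
Convergents:
  p_0/q_0 = 47/1
  p_1/q_1 = 189/4
  p_2/q_2 = 1937/41
  p_3/q_3 = 7937/168
  p_4/q_4 = 748015/15833
q_3 = 168 ≤ 332 < 15833 = q_4, so the answer is 7937/168.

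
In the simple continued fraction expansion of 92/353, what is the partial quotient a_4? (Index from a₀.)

7

92 = 0·353 + 92   →  a_0 = 0
353 = 3·92 + 77   →  a_1 = 3
92 = 1·77 + 15   →  a_2 = 1
77 = 5·15 + 2   →  a_3 = 5
15 = 7·2 + 1   →  a_4 = 7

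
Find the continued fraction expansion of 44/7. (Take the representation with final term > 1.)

[6; 3, 2]

44 = 6·7 + 2
7 = 3·2 + 1
2 = 2·1 + 0  (stop)
So 44/7 = [6; 3, 2].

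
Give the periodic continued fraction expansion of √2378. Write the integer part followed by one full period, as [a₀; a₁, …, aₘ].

[48; 1, 3, 3, 1, 96]

a₀ = ⌊√2378⌋ = 48.
With m₀=0, d₀=1 and mₖ₊₁ = dₖaₖ − mₖ, dₖ₊₁ = (n − mₖ₊₁²)/dₖ, aₖ₊₁ = ⌊(a₀+mₖ₊₁)/dₖ₊₁⌋:
  k=1: m=48, d=74, a=1
  k=2: m=26, d=23, a=3
  k=3: m=43, d=23, a=3
  k=4: m=26, d=74, a=1
  k=5: m=48, d=1, a=96
d=1 and a=2a₀=96 at k=5, so the next step gives (m, d) = (48, 74) again — its k=1 value — and the period has length 5.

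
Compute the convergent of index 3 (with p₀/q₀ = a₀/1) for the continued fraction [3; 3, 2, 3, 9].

Using pₖ = aₖpₖ₋₁ + pₖ₋₂, qₖ = aₖqₖ₋₁ + qₖ₋₂ (with p₋₁=1, p₋₂=0, q₋₁=0, q₋₂=1):
  k=0: a=3, p=3, q=1
  k=1: a=3, p=10, q=3
  k=2: a=2, p=23, q=7
  k=3: a=3, p=79, q=24

79/24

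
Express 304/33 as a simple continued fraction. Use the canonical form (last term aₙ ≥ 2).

304 = 9×33 + 7
33 = 4×7 + 5
7 = 1×5 + 2
5 = 2×2 + 1
2 = 2×1 + 0  (stop)
So 304/33 = [9; 4, 1, 2, 2].

[9; 4, 1, 2, 2]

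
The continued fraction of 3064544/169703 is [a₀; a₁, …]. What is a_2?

6

3064544 = 18·169703 + 9890   →  a_0 = 18
169703 = 17·9890 + 1573   →  a_1 = 17
9890 = 6·1573 + 452   →  a_2 = 6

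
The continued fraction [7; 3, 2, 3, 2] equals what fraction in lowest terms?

401/55

Fold from the inside: start with 2/1.
  3 + 1/2 = 7/2
  2 + 2/7 = 16/7
  3 + 7/16 = 55/16
  7 + 16/55 = 401/55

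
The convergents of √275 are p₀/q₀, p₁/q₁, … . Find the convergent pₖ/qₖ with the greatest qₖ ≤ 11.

116/7

√275 = [16; 1, 1, 2, 1, 1, 32, …] (period length 6).
Convergents:
  p_0/q_0 = 16/1
  p_1/q_1 = 17/1
  p_2/q_2 = 33/2
  p_3/q_3 = 83/5
  p_4/q_4 = 116/7
  p_5/q_5 = 199/12
q_4 = 7 ≤ 11 < 12 = q_5, so the answer is 116/7.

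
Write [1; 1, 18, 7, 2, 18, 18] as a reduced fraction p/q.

186373/95687

Using pₖ = aₖpₖ₋₁ + pₖ₋₂ and qₖ = aₖqₖ₋₁ + qₖ₋₂:
  k=0: a=1, p=1, q=1
  k=1: a=1, p=2, q=1
  k=2: a=18, p=37, q=19
  k=3: a=7, p=261, q=134
  k=4: a=2, p=559, q=287
  k=5: a=18, p=10323, q=5300
  k=6: a=18, p=186373, q=95687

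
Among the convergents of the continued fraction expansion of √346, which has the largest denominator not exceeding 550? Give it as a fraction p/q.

√346 = [18; 1, 1, 1, 1, 36, …] (period length 5).
Convergents:
  p_0/q_0 = 18/1
  p_1/q_1 = 19/1
  p_2/q_2 = 37/2
  p_3/q_3 = 56/3
  p_4/q_4 = 93/5
  p_5/q_5 = 3404/183
  p_6/q_6 = 3497/188
  p_7/q_7 = 6901/371
  p_8/q_8 = 10398/559
q_7 = 371 ≤ 550 < 559 = q_8, so the answer is 6901/371.

6901/371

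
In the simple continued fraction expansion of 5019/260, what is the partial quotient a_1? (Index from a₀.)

5019 = 19·260 + 79   →  a_0 = 19
260 = 3·79 + 23   →  a_1 = 3

3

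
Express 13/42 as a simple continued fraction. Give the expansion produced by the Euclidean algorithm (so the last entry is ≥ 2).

13 = 0×42 + 13
42 = 3×13 + 3
13 = 4×3 + 1
3 = 3×1 + 0  (stop)
So 13/42 = [0; 3, 4, 3].

[0; 3, 4, 3]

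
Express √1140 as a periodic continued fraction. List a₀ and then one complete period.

[33; 1, 3, 4, 3, 1, 66]

a₀ = ⌊√1140⌋ = 33.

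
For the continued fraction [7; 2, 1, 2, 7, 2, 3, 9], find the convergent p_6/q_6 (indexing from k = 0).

Using pₖ = aₖpₖ₋₁ + pₖ₋₂, qₖ = aₖqₖ₋₁ + qₖ₋₂ (with p₋₁=1, p₋₂=0, q₋₁=0, q₋₂=1):
  k=0: a=7, p=7, q=1
  k=1: a=2, p=15, q=2
  k=2: a=1, p=22, q=3
  k=3: a=2, p=59, q=8
  k=4: a=7, p=435, q=59
  k=5: a=2, p=929, q=126
  k=6: a=3, p=3222, q=437

3222/437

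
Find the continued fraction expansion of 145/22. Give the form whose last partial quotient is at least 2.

[6; 1, 1, 2, 4]

145 = 6×22 + 13
22 = 1×13 + 9
13 = 1×9 + 4
9 = 2×4 + 1
4 = 4×1 + 0  (stop)
So 145/22 = [6; 1, 1, 2, 4].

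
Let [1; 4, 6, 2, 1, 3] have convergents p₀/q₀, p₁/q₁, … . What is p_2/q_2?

31/25

Using pₖ = aₖpₖ₋₁ + pₖ₋₂, qₖ = aₖqₖ₋₁ + qₖ₋₂ (with p₋₁=1, p₋₂=0, q₋₁=0, q₋₂=1):
  k=0: a=1, p=1, q=1
  k=1: a=4, p=5, q=4
  k=2: a=6, p=31, q=25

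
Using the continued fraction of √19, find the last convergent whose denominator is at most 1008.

√19 = [4; 2, 1, 3, 1, 2, 8, …] (period length 6).
Convergents:
  p_0/q_0 = 4/1
  p_1/q_1 = 9/2
  p_2/q_2 = 13/3
  p_3/q_3 = 48/11
  p_4/q_4 = 61/14
  p_5/q_5 = 170/39
  p_6/q_6 = 1421/326
  p_7/q_7 = 3012/691
  p_8/q_8 = 4433/1017
q_7 = 691 ≤ 1008 < 1017 = q_8, so the answer is 3012/691.

3012/691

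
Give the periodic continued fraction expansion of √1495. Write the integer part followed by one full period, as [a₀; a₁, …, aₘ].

[38; 1, 1, 1, 76]

a₀ = ⌊√1495⌋ = 38.
With m₀=0, d₀=1 and mₖ₊₁ = dₖaₖ − mₖ, dₖ₊₁ = (n − mₖ₊₁²)/dₖ, aₖ₊₁ = ⌊(a₀+mₖ₊₁)/dₖ₊₁⌋:
  k=1: m=38, d=51, a=1
  k=2: m=13, d=26, a=1
  k=3: m=13, d=51, a=1
  k=4: m=38, d=1, a=76
d=1 and a=2a₀=76 at k=4, so the next step gives (m, d) = (38, 51) again — its k=1 value — and the period has length 4.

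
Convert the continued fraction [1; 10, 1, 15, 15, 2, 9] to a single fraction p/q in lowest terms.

Fold from the inside: start with 9/1.
  2 + 1/9 = 19/9
  15 + 9/19 = 294/19
  15 + 19/294 = 4429/294
  1 + 294/4429 = 4723/4429
  10 + 4429/4723 = 51659/4723
  1 + 4723/51659 = 56382/51659

56382/51659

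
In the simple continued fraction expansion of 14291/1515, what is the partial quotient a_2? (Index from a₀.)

3

14291 = 9·1515 + 656   →  a_0 = 9
1515 = 2·656 + 203   →  a_1 = 2
656 = 3·203 + 47   →  a_2 = 3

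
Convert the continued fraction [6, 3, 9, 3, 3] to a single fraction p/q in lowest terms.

Fold from the inside: start with 3/1.
  3 + 1/3 = 10/3
  9 + 3/10 = 93/10
  3 + 10/93 = 289/93
  6 + 93/289 = 1827/289

1827/289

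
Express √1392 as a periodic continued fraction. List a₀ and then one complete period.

a₀ = ⌊√1392⌋ = 37.
With m₀=0, d₀=1 and mₖ₊₁ = dₖaₖ − mₖ, dₖ₊₁ = (n − mₖ₊₁²)/dₖ, aₖ₊₁ = ⌊(a₀+mₖ₊₁)/dₖ₊₁⌋:
  k=1: m=37, d=23, a=3
  k=2: m=32, d=16, a=4
  k=3: m=32, d=23, a=3
  k=4: m=37, d=1, a=74
d=1 and a=2a₀=74 at k=4, so the next step gives (m, d) = (37, 23) again — its k=1 value — and the period has length 4.

[37; 3, 4, 3, 74]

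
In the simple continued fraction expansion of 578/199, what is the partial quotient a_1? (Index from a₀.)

578 = 2·199 + 180   →  a_0 = 2
199 = 1·180 + 19   →  a_1 = 1

1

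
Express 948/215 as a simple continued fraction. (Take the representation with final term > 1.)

[4; 2, 2, 3, 1, 9]

948 = 4·215 + 88
215 = 2·88 + 39
88 = 2·39 + 10
39 = 3·10 + 9
10 = 1·9 + 1
9 = 9·1 + 0  (stop)
So 948/215 = [4; 2, 2, 3, 1, 9].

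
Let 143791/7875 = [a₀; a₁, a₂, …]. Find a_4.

143791 = 18·7875 + 2041   →  a_0 = 18
7875 = 3·2041 + 1752   →  a_1 = 3
2041 = 1·1752 + 289   →  a_2 = 1
1752 = 6·289 + 18   →  a_3 = 6
289 = 16·18 + 1   →  a_4 = 16

16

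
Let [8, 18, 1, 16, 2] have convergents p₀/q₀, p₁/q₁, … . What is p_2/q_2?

Using pₖ = aₖpₖ₋₁ + pₖ₋₂, qₖ = aₖqₖ₋₁ + qₖ₋₂ (with p₋₁=1, p₋₂=0, q₋₁=0, q₋₂=1):
  k=0: a=8, p=8, q=1
  k=1: a=18, p=145, q=18
  k=2: a=1, p=153, q=19

153/19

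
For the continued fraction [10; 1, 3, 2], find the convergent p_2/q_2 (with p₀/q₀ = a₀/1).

Using pₖ = aₖpₖ₋₁ + pₖ₋₂, qₖ = aₖqₖ₋₁ + qₖ₋₂ (with p₋₁=1, p₋₂=0, q₋₁=0, q₋₂=1):
  k=0: a=10, p=10, q=1
  k=1: a=1, p=11, q=1
  k=2: a=3, p=43, q=4

43/4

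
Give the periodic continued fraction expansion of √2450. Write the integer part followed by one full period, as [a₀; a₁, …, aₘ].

a₀ = ⌊√2450⌋ = 49.
With m₀=0, d₀=1 and mₖ₊₁ = dₖaₖ − mₖ, dₖ₊₁ = (n − mₖ₊₁²)/dₖ, aₖ₊₁ = ⌊(a₀+mₖ₊₁)/dₖ₊₁⌋:
  k=1: m=49, d=49, a=2
  k=2: m=49, d=1, a=98
d=1 and a=2a₀=98 at k=2, so the next step gives (m, d) = (49, 49) again — its k=1 value — and the period has length 2.

[49; 2, 98]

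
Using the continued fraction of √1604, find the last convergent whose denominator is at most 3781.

64120/1601

√1604 = [40; 20, 80, …] (period length 2).
Convergents:
  p_0/q_0 = 40/1
  p_1/q_1 = 801/20
  p_2/q_2 = 64120/1601
  p_3/q_3 = 1283201/32040
q_2 = 1601 ≤ 3781 < 32040 = q_3, so the answer is 64120/1601.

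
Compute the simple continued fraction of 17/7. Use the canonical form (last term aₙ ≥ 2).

17 = 2·7 + 3
7 = 2·3 + 1
3 = 3·1 + 0  (stop)
So 17/7 = [2; 2, 3].

[2; 2, 3]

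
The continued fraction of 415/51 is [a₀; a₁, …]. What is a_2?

415 = 8·51 + 7   →  a_0 = 8
51 = 7·7 + 2   →  a_1 = 7
7 = 3·2 + 1   →  a_2 = 3

3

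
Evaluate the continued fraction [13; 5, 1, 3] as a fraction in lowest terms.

303/23

Using pₖ = aₖpₖ₋₁ + pₖ₋₂ and qₖ = aₖqₖ₋₁ + qₖ₋₂:
  k=0: a=13, p=13, q=1
  k=1: a=5, p=66, q=5
  k=2: a=1, p=79, q=6
  k=3: a=3, p=303, q=23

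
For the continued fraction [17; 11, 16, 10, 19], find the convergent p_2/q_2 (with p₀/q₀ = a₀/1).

Using pₖ = aₖpₖ₋₁ + pₖ₋₂, qₖ = aₖqₖ₋₁ + qₖ₋₂ (with p₋₁=1, p₋₂=0, q₋₁=0, q₋₂=1):
  k=0: a=17, p=17, q=1
  k=1: a=11, p=188, q=11
  k=2: a=16, p=3025, q=177

3025/177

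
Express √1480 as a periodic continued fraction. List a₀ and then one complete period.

a₀ = ⌊√1480⌋ = 38.
With m₀=0, d₀=1 and mₖ₊₁ = dₖaₖ − mₖ, dₖ₊₁ = (n − mₖ₊₁²)/dₖ, aₖ₊₁ = ⌊(a₀+mₖ₊₁)/dₖ₊₁⌋:
  k=1: m=38, d=36, a=2
  k=2: m=34, d=9, a=8
  k=3: m=38, d=4, a=19
  k=4: m=38, d=9, a=8
  k=5: m=34, d=36, a=2
  k=6: m=38, d=1, a=76
d=1 and a=2a₀=76 at k=6, so the next step gives (m, d) = (38, 36) again — its k=1 value — and the period has length 6.

[38; 2, 8, 19, 8, 2, 76]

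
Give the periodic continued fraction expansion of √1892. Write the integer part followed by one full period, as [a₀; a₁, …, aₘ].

a₀ = ⌊√1892⌋ = 43.
With m₀=0, d₀=1 and mₖ₊₁ = dₖaₖ − mₖ, dₖ₊₁ = (n − mₖ₊₁²)/dₖ, aₖ₊₁ = ⌊(a₀+mₖ₊₁)/dₖ₊₁⌋:
  k=1: m=43, d=43, a=2
  k=2: m=43, d=1, a=86
d=1 and a=2a₀=86 at k=2, so the next step gives (m, d) = (43, 43) again — its k=1 value — and the period has length 2.

[43; 2, 86]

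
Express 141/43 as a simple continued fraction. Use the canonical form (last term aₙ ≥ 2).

[3; 3, 1, 1, 2, 2]

141 = 3*43 + 12
43 = 3*12 + 7
12 = 1*7 + 5
7 = 1*5 + 2
5 = 2*2 + 1
2 = 2*1 + 0  (stop)
So 141/43 = [3; 3, 1, 1, 2, 2].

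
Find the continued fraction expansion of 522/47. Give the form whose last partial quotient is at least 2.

[11; 9, 2, 2]

522 = 11*47 + 5
47 = 9*5 + 2
5 = 2*2 + 1
2 = 2*1 + 0  (stop)
So 522/47 = [11; 9, 2, 2].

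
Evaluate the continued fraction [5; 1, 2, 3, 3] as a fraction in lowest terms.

188/33

Fold from the inside: start with 3/1.
  3 + 1/3 = 10/3
  2 + 3/10 = 23/10
  1 + 10/23 = 33/23
  5 + 23/33 = 188/33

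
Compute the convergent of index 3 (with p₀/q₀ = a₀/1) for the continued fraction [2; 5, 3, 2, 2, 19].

81/37

Using pₖ = aₖpₖ₋₁ + pₖ₋₂, qₖ = aₖqₖ₋₁ + qₖ₋₂ (with p₋₁=1, p₋₂=0, q₋₁=0, q₋₂=1):
  k=0: a=2, p=2, q=1
  k=1: a=5, p=11, q=5
  k=2: a=3, p=35, q=16
  k=3: a=2, p=81, q=37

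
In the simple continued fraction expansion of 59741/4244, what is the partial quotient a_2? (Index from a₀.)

59741 = 14·4244 + 325   →  a_0 = 14
4244 = 13·325 + 19   →  a_1 = 13
325 = 17·19 + 2   →  a_2 = 17

17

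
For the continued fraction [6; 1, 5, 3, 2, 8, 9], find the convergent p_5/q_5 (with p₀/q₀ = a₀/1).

Using pₖ = aₖpₖ₋₁ + pₖ₋₂, qₖ = aₖqₖ₋₁ + qₖ₋₂ (with p₋₁=1, p₋₂=0, q₋₁=0, q₋₂=1):
  k=0: a=6, p=6, q=1
  k=1: a=1, p=7, q=1
  k=2: a=5, p=41, q=6
  k=3: a=3, p=130, q=19
  k=4: a=2, p=301, q=44
  k=5: a=8, p=2538, q=371

2538/371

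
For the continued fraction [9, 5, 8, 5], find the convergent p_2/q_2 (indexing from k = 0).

377/41

Using pₖ = aₖpₖ₋₁ + pₖ₋₂, qₖ = aₖqₖ₋₁ + qₖ₋₂ (with p₋₁=1, p₋₂=0, q₋₁=0, q₋₂=1):
  k=0: a=9, p=9, q=1
  k=1: a=5, p=46, q=5
  k=2: a=8, p=377, q=41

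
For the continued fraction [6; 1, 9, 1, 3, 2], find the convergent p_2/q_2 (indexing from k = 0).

Using pₖ = aₖpₖ₋₁ + pₖ₋₂, qₖ = aₖqₖ₋₁ + qₖ₋₂ (with p₋₁=1, p₋₂=0, q₋₁=0, q₋₂=1):
  k=0: a=6, p=6, q=1
  k=1: a=1, p=7, q=1
  k=2: a=9, p=69, q=10

69/10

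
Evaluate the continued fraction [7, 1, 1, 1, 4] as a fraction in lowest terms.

107/14

Fold from the inside: start with 4/1.
  1 + 1/4 = 5/4
  1 + 4/5 = 9/5
  1 + 5/9 = 14/9
  7 + 9/14 = 107/14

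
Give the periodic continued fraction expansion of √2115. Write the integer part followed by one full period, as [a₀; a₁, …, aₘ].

a₀ = ⌊√2115⌋ = 45.
With m₀=0, d₀=1 and mₖ₊₁ = dₖaₖ − mₖ, dₖ₊₁ = (n − mₖ₊₁²)/dₖ, aₖ₊₁ = ⌊(a₀+mₖ₊₁)/dₖ₊₁⌋:
  k=1: m=45, d=90, a=1
  k=2: m=45, d=1, a=90
d=1 and a=2a₀=90 at k=2, so the next step gives (m, d) = (45, 90) again — its k=1 value — and the period has length 2.

[45; 1, 90]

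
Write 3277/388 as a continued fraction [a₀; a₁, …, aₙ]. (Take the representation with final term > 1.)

[8; 2, 4, 8, 2, 2]

3277 = 8×388 + 173
388 = 2×173 + 42
173 = 4×42 + 5
42 = 8×5 + 2
5 = 2×2 + 1
2 = 2×1 + 0  (stop)
So 3277/388 = [8; 2, 4, 8, 2, 2].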